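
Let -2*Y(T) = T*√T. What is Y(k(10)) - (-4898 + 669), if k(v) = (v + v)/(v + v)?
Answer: 8457/2 ≈ 4228.5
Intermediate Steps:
k(v) = 1 (k(v) = (2*v)/((2*v)) = (2*v)*(1/(2*v)) = 1)
Y(T) = -T^(3/2)/2 (Y(T) = -T*√T/2 = -T^(3/2)/2)
Y(k(10)) - (-4898 + 669) = -1^(3/2)/2 - (-4898 + 669) = -½*1 - 1*(-4229) = -½ + 4229 = 8457/2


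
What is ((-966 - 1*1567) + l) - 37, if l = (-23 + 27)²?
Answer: -2554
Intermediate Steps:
l = 16 (l = 4² = 16)
((-966 - 1*1567) + l) - 37 = ((-966 - 1*1567) + 16) - 37 = ((-966 - 1567) + 16) - 37 = (-2533 + 16) - 37 = -2517 - 37 = -2554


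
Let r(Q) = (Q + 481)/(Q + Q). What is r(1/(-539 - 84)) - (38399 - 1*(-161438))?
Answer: -349668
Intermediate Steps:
r(Q) = (481 + Q)/(2*Q) (r(Q) = (481 + Q)/((2*Q)) = (481 + Q)*(1/(2*Q)) = (481 + Q)/(2*Q))
r(1/(-539 - 84)) - (38399 - 1*(-161438)) = (481 + 1/(-539 - 84))/(2*(1/(-539 - 84))) - (38399 - 1*(-161438)) = (481 + 1/(-623))/(2*(1/(-623))) - (38399 + 161438) = (481 - 1/623)/(2*(-1/623)) - 1*199837 = (1/2)*(-623)*(299662/623) - 199837 = -149831 - 199837 = -349668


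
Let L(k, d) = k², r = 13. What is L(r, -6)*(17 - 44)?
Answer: -4563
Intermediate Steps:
L(r, -6)*(17 - 44) = 13²*(17 - 44) = 169*(-27) = -4563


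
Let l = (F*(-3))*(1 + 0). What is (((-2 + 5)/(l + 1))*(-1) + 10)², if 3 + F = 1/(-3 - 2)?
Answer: 265225/2809 ≈ 94.420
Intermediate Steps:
F = -16/5 (F = -3 + 1/(-3 - 2) = -3 + 1/(-5) = -3 - ⅕ = -16/5 ≈ -3.2000)
l = 48/5 (l = (-16/5*(-3))*(1 + 0) = (48/5)*1 = 48/5 ≈ 9.6000)
(((-2 + 5)/(l + 1))*(-1) + 10)² = (((-2 + 5)/(48/5 + 1))*(-1) + 10)² = ((3/(53/5))*(-1) + 10)² = ((3*(5/53))*(-1) + 10)² = ((15/53)*(-1) + 10)² = (-15/53 + 10)² = (515/53)² = 265225/2809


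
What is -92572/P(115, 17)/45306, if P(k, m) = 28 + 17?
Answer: -46286/1019385 ≈ -0.045406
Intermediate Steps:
P(k, m) = 45
-92572/P(115, 17)/45306 = -92572/45/45306 = -92572*1/45*(1/45306) = -92572/45*1/45306 = -46286/1019385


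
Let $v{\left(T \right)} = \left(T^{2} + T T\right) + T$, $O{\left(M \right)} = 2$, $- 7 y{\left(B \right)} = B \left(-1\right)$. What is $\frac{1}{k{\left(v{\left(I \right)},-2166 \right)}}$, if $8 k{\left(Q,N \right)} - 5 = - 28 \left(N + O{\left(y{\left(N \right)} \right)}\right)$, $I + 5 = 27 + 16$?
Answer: $\frac{8}{60597} \approx 0.00013202$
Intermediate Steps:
$I = 38$ ($I = -5 + \left(27 + 16\right) = -5 + 43 = 38$)
$y{\left(B \right)} = \frac{B}{7}$ ($y{\left(B \right)} = - \frac{B \left(-1\right)}{7} = - \frac{\left(-1\right) B}{7} = \frac{B}{7}$)
$v{\left(T \right)} = T + 2 T^{2}$ ($v{\left(T \right)} = \left(T^{2} + T^{2}\right) + T = 2 T^{2} + T = T + 2 T^{2}$)
$k{\left(Q,N \right)} = - \frac{51}{8} - \frac{7 N}{2}$ ($k{\left(Q,N \right)} = \frac{5}{8} + \frac{\left(-28\right) \left(N + 2\right)}{8} = \frac{5}{8} + \frac{\left(-28\right) \left(2 + N\right)}{8} = \frac{5}{8} + \frac{-56 - 28 N}{8} = \frac{5}{8} - \left(7 + \frac{7 N}{2}\right) = - \frac{51}{8} - \frac{7 N}{2}$)
$\frac{1}{k{\left(v{\left(I \right)},-2166 \right)}} = \frac{1}{- \frac{51}{8} - -7581} = \frac{1}{- \frac{51}{8} + 7581} = \frac{1}{\frac{60597}{8}} = \frac{8}{60597}$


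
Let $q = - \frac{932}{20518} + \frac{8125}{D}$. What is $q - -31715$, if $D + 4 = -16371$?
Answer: $\frac{42621980354}{1343929} \approx 31714.0$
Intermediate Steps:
$D = -16375$ ($D = -4 - 16371 = -16375$)
$q = - \frac{727881}{1343929}$ ($q = - \frac{932}{20518} + \frac{8125}{-16375} = \left(-932\right) \frac{1}{20518} + 8125 \left(- \frac{1}{16375}\right) = - \frac{466}{10259} - \frac{65}{131} = - \frac{727881}{1343929} \approx -0.54161$)
$q - -31715 = - \frac{727881}{1343929} - -31715 = - \frac{727881}{1343929} + 31715 = \frac{42621980354}{1343929}$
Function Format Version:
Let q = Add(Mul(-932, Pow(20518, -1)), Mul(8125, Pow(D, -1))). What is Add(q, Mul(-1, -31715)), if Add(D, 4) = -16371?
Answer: Rational(42621980354, 1343929) ≈ 31714.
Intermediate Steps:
D = -16375 (D = Add(-4, -16371) = -16375)
q = Rational(-727881, 1343929) (q = Add(Mul(-932, Pow(20518, -1)), Mul(8125, Pow(-16375, -1))) = Add(Mul(-932, Rational(1, 20518)), Mul(8125, Rational(-1, 16375))) = Add(Rational(-466, 10259), Rational(-65, 131)) = Rational(-727881, 1343929) ≈ -0.54161)
Add(q, Mul(-1, -31715)) = Add(Rational(-727881, 1343929), Mul(-1, -31715)) = Add(Rational(-727881, 1343929), 31715) = Rational(42621980354, 1343929)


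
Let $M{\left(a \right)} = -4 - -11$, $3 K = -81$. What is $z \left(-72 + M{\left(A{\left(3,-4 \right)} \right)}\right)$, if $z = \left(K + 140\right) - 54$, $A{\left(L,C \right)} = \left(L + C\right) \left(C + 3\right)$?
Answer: $-3835$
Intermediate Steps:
$K = -27$ ($K = \frac{1}{3} \left(-81\right) = -27$)
$A{\left(L,C \right)} = \left(3 + C\right) \left(C + L\right)$ ($A{\left(L,C \right)} = \left(C + L\right) \left(3 + C\right) = \left(3 + C\right) \left(C + L\right)$)
$M{\left(a \right)} = 7$ ($M{\left(a \right)} = -4 + 11 = 7$)
$z = 59$ ($z = \left(-27 + 140\right) - 54 = 113 - 54 = 59$)
$z \left(-72 + M{\left(A{\left(3,-4 \right)} \right)}\right) = 59 \left(-72 + 7\right) = 59 \left(-65\right) = -3835$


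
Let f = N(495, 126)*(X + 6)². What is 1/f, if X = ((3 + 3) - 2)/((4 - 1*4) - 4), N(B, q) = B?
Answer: 1/12375 ≈ 8.0808e-5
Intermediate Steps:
X = -1 (X = (6 - 2)/((4 - 4) - 4) = 4/(0 - 4) = 4/(-4) = 4*(-¼) = -1)
f = 12375 (f = 495*(-1 + 6)² = 495*5² = 495*25 = 12375)
1/f = 1/12375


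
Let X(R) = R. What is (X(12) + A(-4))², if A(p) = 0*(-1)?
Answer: 144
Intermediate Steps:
A(p) = 0
(X(12) + A(-4))² = (12 + 0)² = 12² = 144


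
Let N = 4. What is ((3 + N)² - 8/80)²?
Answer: 239121/100 ≈ 2391.2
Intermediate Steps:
((3 + N)² - 8/80)² = ((3 + 4)² - 8/80)² = (7² - 8*1/80)² = (49 - ⅒)² = (489/10)² = 239121/100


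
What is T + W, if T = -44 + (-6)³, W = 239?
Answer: -21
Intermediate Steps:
T = -260 (T = -44 - 216 = -260)
T + W = -260 + 239 = -21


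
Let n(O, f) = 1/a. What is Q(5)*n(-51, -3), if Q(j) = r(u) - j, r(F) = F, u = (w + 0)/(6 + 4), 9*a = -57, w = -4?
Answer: 81/95 ≈ 0.85263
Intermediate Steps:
a = -19/3 (a = (⅑)*(-57) = -19/3 ≈ -6.3333)
u = -⅖ (u = (-4 + 0)/(6 + 4) = -4/10 = -4*⅒ = -⅖ ≈ -0.40000)
n(O, f) = -3/19 (n(O, f) = 1/(-19/3) = -3/19)
Q(j) = -⅖ - j
Q(5)*n(-51, -3) = (-⅖ - 1*5)*(-3/19) = (-⅖ - 5)*(-3/19) = -27/5*(-3/19) = 81/95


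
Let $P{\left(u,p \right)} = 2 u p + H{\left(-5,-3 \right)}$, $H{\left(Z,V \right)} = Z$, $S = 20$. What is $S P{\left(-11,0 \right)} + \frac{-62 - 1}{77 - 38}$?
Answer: $- \frac{1321}{13} \approx -101.62$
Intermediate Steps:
$P{\left(u,p \right)} = -5 + 2 p u$ ($P{\left(u,p \right)} = 2 u p - 5 = 2 p u - 5 = -5 + 2 p u$)
$S P{\left(-11,0 \right)} + \frac{-62 - 1}{77 - 38} = 20 \left(-5 + 2 \cdot 0 \left(-11\right)\right) + \frac{-62 - 1}{77 - 38} = 20 \left(-5 + 0\right) - \frac{63}{39} = 20 \left(-5\right) - \frac{21}{13} = -100 - \frac{21}{13} = - \frac{1321}{13}$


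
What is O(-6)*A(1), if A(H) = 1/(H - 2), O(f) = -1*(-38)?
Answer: -38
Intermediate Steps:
O(f) = 38
A(H) = 1/(-2 + H)
O(-6)*A(1) = 38/(-2 + 1) = 38/(-1) = 38*(-1) = -38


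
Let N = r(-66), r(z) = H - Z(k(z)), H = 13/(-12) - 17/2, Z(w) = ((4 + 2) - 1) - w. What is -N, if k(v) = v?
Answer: 967/12 ≈ 80.583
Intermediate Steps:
Z(w) = 5 - w (Z(w) = (6 - 1) - w = 5 - w)
H = -115/12 (H = 13*(-1/12) - 17*1/2 = -13/12 - 17/2 = -115/12 ≈ -9.5833)
r(z) = -175/12 + z (r(z) = -115/12 - (5 - z) = -115/12 + (-5 + z) = -175/12 + z)
N = -967/12 (N = -175/12 - 66 = -967/12 ≈ -80.583)
-N = -1*(-967/12) = 967/12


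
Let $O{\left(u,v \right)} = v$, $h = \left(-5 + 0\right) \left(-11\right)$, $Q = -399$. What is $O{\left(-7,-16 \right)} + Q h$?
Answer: $-21961$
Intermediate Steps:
$h = 55$ ($h = \left(-5\right) \left(-11\right) = 55$)
$O{\left(-7,-16 \right)} + Q h = -16 - 21945 = -21961$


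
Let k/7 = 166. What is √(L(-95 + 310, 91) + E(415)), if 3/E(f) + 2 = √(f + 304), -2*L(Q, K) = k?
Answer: √(1165 - 581*√719)/√(-2 + √719) ≈ 24.101*I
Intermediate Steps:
k = 1162 (k = 7*166 = 1162)
L(Q, K) = -581 (L(Q, K) = -½*1162 = -581)
E(f) = 3/(-2 + √(304 + f)) (E(f) = 3/(-2 + √(f + 304)) = 3/(-2 + √(304 + f)))
√(L(-95 + 310, 91) + E(415)) = √(-581 + 3/(-2 + √(304 + 415))) = √(-581 + 3/(-2 + √719))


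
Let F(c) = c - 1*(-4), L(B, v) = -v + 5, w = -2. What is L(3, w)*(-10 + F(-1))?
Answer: -49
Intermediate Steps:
L(B, v) = 5 - v
F(c) = 4 + c (F(c) = c + 4 = 4 + c)
L(3, w)*(-10 + F(-1)) = (5 - 1*(-2))*(-10 + (4 - 1)) = (5 + 2)*(-10 + 3) = 7*(-7) = -49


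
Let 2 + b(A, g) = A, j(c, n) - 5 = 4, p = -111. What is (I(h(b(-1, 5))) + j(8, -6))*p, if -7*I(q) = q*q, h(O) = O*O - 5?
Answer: -5217/7 ≈ -745.29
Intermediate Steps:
j(c, n) = 9 (j(c, n) = 5 + 4 = 9)
b(A, g) = -2 + A
h(O) = -5 + O² (h(O) = O² - 5 = -5 + O²)
I(q) = -q²/7 (I(q) = -q*q/7 = -q²/7)
(I(h(b(-1, 5))) + j(8, -6))*p = (-(-5 + (-2 - 1)²)²/7 + 9)*(-111) = (-(-5 + (-3)²)²/7 + 9)*(-111) = (-(-5 + 9)²/7 + 9)*(-111) = (-⅐*4² + 9)*(-111) = (-⅐*16 + 9)*(-111) = (-16/7 + 9)*(-111) = (47/7)*(-111) = -5217/7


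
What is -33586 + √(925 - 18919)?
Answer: -33586 + I*√17994 ≈ -33586.0 + 134.14*I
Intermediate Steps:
-33586 + √(925 - 18919) = -33586 + √(-17994) = -33586 + I*√17994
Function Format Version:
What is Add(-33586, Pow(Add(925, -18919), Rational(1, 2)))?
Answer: Add(-33586, Mul(I, Pow(17994, Rational(1, 2)))) ≈ Add(-33586., Mul(134.14, I))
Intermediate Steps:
Add(-33586, Pow(Add(925, -18919), Rational(1, 2))) = Add(-33586, Pow(-17994, Rational(1, 2))) = Add(-33586, Mul(I, Pow(17994, Rational(1, 2))))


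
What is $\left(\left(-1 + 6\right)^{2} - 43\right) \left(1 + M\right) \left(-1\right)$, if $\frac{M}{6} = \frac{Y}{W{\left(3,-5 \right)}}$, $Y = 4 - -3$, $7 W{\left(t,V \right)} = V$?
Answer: $- \frac{5202}{5} \approx -1040.4$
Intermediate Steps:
$W{\left(t,V \right)} = \frac{V}{7}$
$Y = 7$ ($Y = 4 + 3 = 7$)
$M = - \frac{294}{5}$ ($M = 6 \frac{7}{\frac{1}{7} \left(-5\right)} = 6 \frac{7}{- \frac{5}{7}} = 6 \cdot 7 \left(- \frac{7}{5}\right) = 6 \left(- \frac{49}{5}\right) = - \frac{294}{5} \approx -58.8$)
$\left(\left(-1 + 6\right)^{2} - 43\right) \left(1 + M\right) \left(-1\right) = \left(\left(-1 + 6\right)^{2} - 43\right) \left(1 - \frac{294}{5}\right) \left(-1\right) = \left(5^{2} - 43\right) \left(\left(- \frac{289}{5}\right) \left(-1\right)\right) = \left(25 - 43\right) \frac{289}{5} = \left(-18\right) \frac{289}{5} = - \frac{5202}{5}$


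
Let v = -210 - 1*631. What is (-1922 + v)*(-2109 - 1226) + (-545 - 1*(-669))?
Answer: 9214729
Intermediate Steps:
v = -841 (v = -210 - 631 = -841)
(-1922 + v)*(-2109 - 1226) + (-545 - 1*(-669)) = (-1922 - 841)*(-2109 - 1226) + (-545 - 1*(-669)) = -2763*(-3335) + (-545 + 669) = 9214605 + 124 = 9214729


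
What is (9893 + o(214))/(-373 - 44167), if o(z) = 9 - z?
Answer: -2422/11135 ≈ -0.21751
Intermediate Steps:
(9893 + o(214))/(-373 - 44167) = (9893 + (9 - 1*214))/(-373 - 44167) = (9893 + (9 - 214))/(-44540) = (9893 - 205)*(-1/44540) = 9688*(-1/44540) = -2422/11135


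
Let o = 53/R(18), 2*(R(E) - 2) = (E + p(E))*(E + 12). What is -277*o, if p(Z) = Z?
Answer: -14681/542 ≈ -27.087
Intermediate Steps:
R(E) = 2 + E*(12 + E) (R(E) = 2 + ((E + E)*(E + 12))/2 = 2 + ((2*E)*(12 + E))/2 = 2 + (2*E*(12 + E))/2 = 2 + E*(12 + E))
o = 53/542 (o = 53/(2 + 18² + 12*18) = 53/(2 + 324 + 216) = 53/542 ≈ 0.097786)
-277*o = -277*53/542 = -14681/542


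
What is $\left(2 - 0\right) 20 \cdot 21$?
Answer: $840$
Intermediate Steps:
$\left(2 - 0\right) 20 \cdot 21 = \left(2 + \left(-1 + 1\right)\right) 20 \cdot 21 = \left(2 + 0\right) 20 \cdot 21 = 2 \cdot 20 \cdot 21 = 40 \cdot 21 = 840$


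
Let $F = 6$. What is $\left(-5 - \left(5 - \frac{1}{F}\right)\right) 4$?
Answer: $- \frac{118}{3} \approx -39.333$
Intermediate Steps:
$\left(-5 - \left(5 - \frac{1}{F}\right)\right) 4 = \left(-5 - \left(5 - \frac{1}{6}\right)\right) 4 = \left(-5 + \left(-5 + \frac{1}{6}\right)\right) 4 = \left(-5 - \frac{29}{6}\right) 4 = \left(- \frac{59}{6}\right) 4 = - \frac{118}{3}$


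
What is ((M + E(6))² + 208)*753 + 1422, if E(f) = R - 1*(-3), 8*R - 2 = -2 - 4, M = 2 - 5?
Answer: 632937/4 ≈ 1.5823e+5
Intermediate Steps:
M = -3
R = -½ (R = ¼ + (-2 - 4)/8 = ¼ + (⅛)*(-6) = ¼ - ¾ = -½ ≈ -0.50000)
E(f) = 5/2 (E(f) = -½ - 1*(-3) = -½ + 3 = 5/2)
((M + E(6))² + 208)*753 + 1422 = ((-3 + 5/2)² + 208)*753 + 1422 = ((-½)² + 208)*753 + 1422 = (¼ + 208)*753 + 1422 = (833/4)*753 + 1422 = 627249/4 + 1422 = 632937/4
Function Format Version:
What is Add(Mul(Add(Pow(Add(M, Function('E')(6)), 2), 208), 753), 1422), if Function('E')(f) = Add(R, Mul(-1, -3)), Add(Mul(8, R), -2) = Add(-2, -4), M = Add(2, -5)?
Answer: Rational(632937, 4) ≈ 1.5823e+5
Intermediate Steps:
M = -3
R = Rational(-1, 2) (R = Add(Rational(1, 4), Mul(Rational(1, 8), Add(-2, -4))) = Add(Rational(1, 4), Mul(Rational(1, 8), -6)) = Add(Rational(1, 4), Rational(-3, 4)) = Rational(-1, 2) ≈ -0.50000)
Function('E')(f) = Rational(5, 2) (Function('E')(f) = Add(Rational(-1, 2), Mul(-1, -3)) = Add(Rational(-1, 2), 3) = Rational(5, 2))
Add(Mul(Add(Pow(Add(M, Function('E')(6)), 2), 208), 753), 1422) = Add(Mul(Add(Pow(Add(-3, Rational(5, 2)), 2), 208), 753), 1422) = Add(Mul(Add(Pow(Rational(-1, 2), 2), 208), 753), 1422) = Add(Mul(Add(Rational(1, 4), 208), 753), 1422) = Add(Mul(Rational(833, 4), 753), 1422) = Add(Rational(627249, 4), 1422) = Rational(632937, 4)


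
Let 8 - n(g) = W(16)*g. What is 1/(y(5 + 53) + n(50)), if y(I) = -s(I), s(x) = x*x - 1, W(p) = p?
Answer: -1/4155 ≈ -0.00024067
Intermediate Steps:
s(x) = -1 + x² (s(x) = x² - 1 = -1 + x²)
n(g) = 8 - 16*g
y(I) = 1 - I² (y(I) = -(-1 + I²) = 1 - I²)
1/(y(5 + 53) + n(50)) = 1/((1 - (5 + 53)²) + (8 - 16*50)) = 1/((1 - 1*58²) + (8 - 800)) = 1/((1 - 1*3364) - 792) = 1/((1 - 3364) - 792) = 1/(-3363 - 792) = 1/(-4155) = -1/4155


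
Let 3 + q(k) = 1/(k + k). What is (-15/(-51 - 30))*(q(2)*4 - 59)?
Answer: -350/27 ≈ -12.963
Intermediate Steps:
q(k) = -3 + 1/(2*k) (q(k) = -3 + 1/(k + k) = -3 + 1/(2*k))
(-15/(-51 - 30))*(q(2)*4 - 59) = (-15/(-51 - 30))*((-3 + (½)/2)*4 - 59) = (-15/(-81))*((-3 + (½)*(½))*4 - 59) = (-15*(-1/81))*((-3 + ¼)*4 - 59) = 5*(-11/4*4 - 59)/27 = 5*(-11 - 59)/27 = (5/27)*(-70) = -350/27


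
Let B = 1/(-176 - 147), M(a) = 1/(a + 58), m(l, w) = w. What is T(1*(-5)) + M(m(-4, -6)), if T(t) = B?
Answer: 271/16796 ≈ 0.016135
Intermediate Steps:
M(a) = 1/(58 + a)
B = -1/323 (B = 1/(-323) = -1/323 ≈ -0.0030960)
T(t) = -1/323
T(1*(-5)) + M(m(-4, -6)) = -1/323 + 1/(58 - 6) = -1/323 + 1/52 = 271/16796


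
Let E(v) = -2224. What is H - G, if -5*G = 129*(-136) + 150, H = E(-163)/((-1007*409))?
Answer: -7163933902/2059315 ≈ -3478.8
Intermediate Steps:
H = 2224/411863 (H = -2224/((-1007*409)) = -2224/(-411863) = -2224*(-1/411863) = 2224/411863 ≈ 0.0053999)
G = 17394/5 (G = -(129*(-136) + 150)/5 = -(-17544 + 150)/5 = -⅕*(-17394) = 17394/5 ≈ 3478.8)
H - G = 2224/411863 - 1*17394/5 = 2224/411863 - 17394/5 = -7163933902/2059315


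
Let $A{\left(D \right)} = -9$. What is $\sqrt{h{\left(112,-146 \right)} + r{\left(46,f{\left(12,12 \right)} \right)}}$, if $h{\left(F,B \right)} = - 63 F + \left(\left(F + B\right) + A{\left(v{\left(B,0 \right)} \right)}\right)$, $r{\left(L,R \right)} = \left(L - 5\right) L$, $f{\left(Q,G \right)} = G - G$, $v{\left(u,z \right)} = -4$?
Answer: $i \sqrt{5213} \approx 72.201 i$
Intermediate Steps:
$f{\left(Q,G \right)} = 0$
$r{\left(L,R \right)} = L \left(-5 + L\right)$ ($r{\left(L,R \right)} = \left(-5 + L\right) L = L \left(-5 + L\right)$)
$h{\left(F,B \right)} = -9 + B - 62 F$ ($h{\left(F,B \right)} = - 63 F - \left(9 - B - F\right) = - 63 F + \left(-9 + B + F\right) = -9 + B - 62 F$)
$\sqrt{h{\left(112,-146 \right)} + r{\left(46,f{\left(12,12 \right)} \right)}} = \sqrt{\left(-9 - 146 - 6944\right) + 46 \left(-5 + 46\right)} = \sqrt{\left(-9 - 146 - 6944\right) + 46 \cdot 41} = \sqrt{-7099 + 1886} = \sqrt{-5213} = i \sqrt{5213}$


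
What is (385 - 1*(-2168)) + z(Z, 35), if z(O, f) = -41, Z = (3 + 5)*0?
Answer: 2512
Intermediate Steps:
Z = 0 (Z = 8*0 = 0)
(385 - 1*(-2168)) + z(Z, 35) = (385 - 1*(-2168)) - 41 = (385 + 2168) - 41 = 2553 - 41 = 2512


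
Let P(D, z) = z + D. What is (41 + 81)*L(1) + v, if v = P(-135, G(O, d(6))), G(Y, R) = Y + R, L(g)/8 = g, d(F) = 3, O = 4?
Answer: 848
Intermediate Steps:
L(g) = 8*g
G(Y, R) = R + Y
P(D, z) = D + z
v = -128 (v = -135 + (3 + 4) = -135 + 7 = -128)
(41 + 81)*L(1) + v = (41 + 81)*(8*1) - 128 = 122*8 - 128 = 976 - 128 = 848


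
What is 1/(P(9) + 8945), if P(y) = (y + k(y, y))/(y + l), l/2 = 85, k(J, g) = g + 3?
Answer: 179/1601176 ≈ 0.00011179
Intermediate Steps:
k(J, g) = 3 + g
l = 170 (l = 2*85 = 170)
P(y) = (3 + 2*y)/(170 + y) (P(y) = (y + (3 + y))/(y + 170) = (3 + 2*y)/(170 + y))
1/(P(9) + 8945) = 1/((3 + 2*9)/(170 + 9) + 8945) = 1/((3 + 18)/179 + 8945) = 1/((1/179)*21 + 8945) = 1/(21/179 + 8945) = 1/(1601176/179) = 179/1601176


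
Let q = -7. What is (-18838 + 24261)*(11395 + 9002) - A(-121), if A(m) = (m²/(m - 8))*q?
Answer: 14268965612/129 ≈ 1.1061e+8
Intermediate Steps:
A(m) = -7*m²/(-8 + m) (A(m) = (m²/(m - 8))*(-7) = (m²/(-8 + m))*(-7) = -7*m²/(-8 + m))
(-18838 + 24261)*(11395 + 9002) - A(-121) = (-18838 + 24261)*(11395 + 9002) - (-7)*(-121)²/(-8 - 121) = 5423*20397 - (-7)*14641/(-129) = 110612931 - (-7)*14641*(-1)/129 = 110612931 - 1*102487/129 = 110612931 - 102487/129 = 14268965612/129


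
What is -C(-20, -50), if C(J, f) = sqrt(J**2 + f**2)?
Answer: -10*sqrt(29) ≈ -53.852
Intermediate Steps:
-C(-20, -50) = -sqrt((-20)**2 + (-50)**2) = -sqrt(400 + 2500) = -sqrt(2900) = -10*sqrt(29)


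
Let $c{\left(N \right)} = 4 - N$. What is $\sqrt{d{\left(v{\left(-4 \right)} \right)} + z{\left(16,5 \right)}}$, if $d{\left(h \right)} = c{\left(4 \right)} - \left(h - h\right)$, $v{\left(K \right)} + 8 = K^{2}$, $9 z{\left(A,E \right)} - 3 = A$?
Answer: $\frac{\sqrt{19}}{3} \approx 1.453$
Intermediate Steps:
$z{\left(A,E \right)} = \frac{1}{3} + \frac{A}{9}$
$v{\left(K \right)} = -8 + K^{2}$
$d{\left(h \right)} = 0$ ($d{\left(h \right)} = \left(4 - 4\right) - \left(h - h\right) = \left(4 - 4\right) - 0 = 0 + 0 = 0$)
$\sqrt{d{\left(v{\left(-4 \right)} \right)} + z{\left(16,5 \right)}} = \sqrt{0 + \left(\frac{1}{3} + \frac{1}{9} \cdot 16\right)} = \sqrt{0 + \left(\frac{1}{3} + \frac{16}{9}\right)} = \sqrt{0 + \frac{19}{9}} = \sqrt{\frac{19}{9}} = \frac{\sqrt{19}}{3}$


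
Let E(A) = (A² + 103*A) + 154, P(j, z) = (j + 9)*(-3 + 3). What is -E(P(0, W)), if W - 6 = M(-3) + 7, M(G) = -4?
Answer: -154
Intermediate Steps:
W = 9 (W = 6 + (-4 + 7) = 6 + 3 = 9)
P(j, z) = 0 (P(j, z) = (9 + j)*0 = 0)
E(A) = 154 + A² + 103*A
-E(P(0, W)) = -(154 + 0² + 103*0) = -(154 + 0 + 0) = -1*154 = -154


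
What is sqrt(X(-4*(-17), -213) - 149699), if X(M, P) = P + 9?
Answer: 13*I*sqrt(887) ≈ 387.17*I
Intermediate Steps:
X(M, P) = 9 + P
sqrt(X(-4*(-17), -213) - 149699) = sqrt((9 - 213) - 149699) = sqrt(-204 - 149699) = sqrt(-149903) = 13*I*sqrt(887)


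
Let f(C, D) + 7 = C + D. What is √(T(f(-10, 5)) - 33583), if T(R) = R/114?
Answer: I*√12123501/19 ≈ 183.26*I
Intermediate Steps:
f(C, D) = -7 + C + D (f(C, D) = -7 + (C + D) = -7 + C + D)
T(R) = R/114 (T(R) = R*(1/114) = R/114)
√(T(f(-10, 5)) - 33583) = √((-7 - 10 + 5)/114 - 33583) = √((1/114)*(-12) - 33583) = √(-2/19 - 33583) = √(-638079/19) = I*√12123501/19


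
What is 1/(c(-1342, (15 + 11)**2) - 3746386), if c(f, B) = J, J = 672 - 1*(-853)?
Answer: -1/3744861 ≈ -2.6703e-7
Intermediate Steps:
J = 1525 (J = 672 + 853 = 1525)
c(f, B) = 1525
1/(c(-1342, (15 + 11)**2) - 3746386) = 1/(1525 - 3746386) = 1/(-3744861) = -1/3744861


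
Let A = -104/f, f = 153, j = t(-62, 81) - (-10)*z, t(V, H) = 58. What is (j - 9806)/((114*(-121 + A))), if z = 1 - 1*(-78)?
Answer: 228429/353723 ≈ 0.64579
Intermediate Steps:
z = 79 (z = 1 + 78 = 79)
j = 848 (j = 58 - (-10)*79 = 58 - 1*(-790) = 58 + 790 = 848)
A = -104/153 ≈ -0.67974
(j - 9806)/((114*(-121 + A))) = (848 - 9806)/((114*(-121 - 104/153))) = -8958/(114*(-18617/153)) = -8958/(-707446/51) = -8958*(-51/707446) = 228429/353723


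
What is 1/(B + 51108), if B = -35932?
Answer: 1/15176 ≈ 6.5894e-5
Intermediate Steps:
1/(B + 51108) = 1/(-35932 + 51108) = 1/15176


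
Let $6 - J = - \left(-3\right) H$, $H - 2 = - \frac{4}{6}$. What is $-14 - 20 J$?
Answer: $-54$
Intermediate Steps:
$H = \frac{4}{3}$ ($H = 2 - \frac{4}{6} = 2 - \frac{2}{3} = \frac{4}{3} \approx 1.3333$)
$J = 2$ ($J = 6 - - \frac{\left(-3\right) 4}{3} = 6 - \left(-1\right) \left(-4\right) = 6 - 4 = 2$)
$-14 - 20 J = -14 - 40 = -54$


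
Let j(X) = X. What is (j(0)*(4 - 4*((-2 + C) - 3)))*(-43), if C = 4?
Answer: 0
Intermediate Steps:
(j(0)*(4 - 4*((-2 + C) - 3)))*(-43) = (0*(4 - 4*((-2 + 4) - 3)))*(-43) = (0*(4 - 4*(2 - 3)))*(-43) = (0*(4 - 4*(-1)))*(-43) = (0*(4 + 4))*(-43) = (0*8)*(-43) = 0*(-43) = 0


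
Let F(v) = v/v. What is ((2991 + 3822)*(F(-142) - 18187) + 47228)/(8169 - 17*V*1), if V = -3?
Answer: -12385399/822 ≈ -15067.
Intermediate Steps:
F(v) = 1
((2991 + 3822)*(F(-142) - 18187) + 47228)/(8169 - 17*V*1) = ((2991 + 3822)*(1 - 18187) + 47228)/(8169 - 17*(-3)*1) = (6813*(-18186) + 47228)/(8169 + 51*1) = (-123901218 + 47228)/(8169 + 51) = -123853990/8220 = -123853990*1/8220 = -12385399/822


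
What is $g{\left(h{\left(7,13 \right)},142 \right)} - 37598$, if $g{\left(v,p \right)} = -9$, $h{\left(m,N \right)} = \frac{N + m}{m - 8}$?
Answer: $-37607$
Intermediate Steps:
$h{\left(m,N \right)} = \frac{N + m}{-8 + m}$
$g{\left(h{\left(7,13 \right)},142 \right)} - 37598 = -9 - 37598 = -37607$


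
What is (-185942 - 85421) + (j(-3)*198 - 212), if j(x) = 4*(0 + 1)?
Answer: -270783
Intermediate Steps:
j(x) = 4 (j(x) = 4*1 = 4)
(-185942 - 85421) + (j(-3)*198 - 212) = (-185942 - 85421) + (4*198 - 212) = -271363 + (792 - 212) = -271363 + 580 = -270783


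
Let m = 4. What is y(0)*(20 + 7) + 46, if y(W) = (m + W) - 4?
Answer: 46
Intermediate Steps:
y(W) = W (y(W) = (4 + W) - 4 = W)
y(0)*(20 + 7) + 46 = 0*(20 + 7) + 46 = 0*27 + 46 = 0 + 46 = 46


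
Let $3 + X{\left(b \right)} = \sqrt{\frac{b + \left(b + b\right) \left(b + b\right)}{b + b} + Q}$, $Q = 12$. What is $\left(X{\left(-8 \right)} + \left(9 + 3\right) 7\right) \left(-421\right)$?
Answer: $-34101 - \frac{421 i \sqrt{14}}{2} \approx -34101.0 - 787.62 i$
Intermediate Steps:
$X{\left(b \right)} = -3 + \sqrt{12 + \frac{b + 4 b^{2}}{2 b}}$ ($X{\left(b \right)} = -3 + \sqrt{\frac{b + \left(b + b\right) \left(b + b\right)}{b + b} + 12} = -3 + \sqrt{\frac{b + 2 b 2 b}{2 b} + 12} = -3 + \sqrt{\left(b + 4 b^{2}\right) \frac{1}{2 b} + 12} = -3 + \sqrt{\frac{b + 4 b^{2}}{2 b} + 12} = -3 + \sqrt{12 + \frac{b + 4 b^{2}}{2 b}}$)
$\left(X{\left(-8 \right)} + \left(9 + 3\right) 7\right) \left(-421\right) = \left(\left(-3 + \frac{\sqrt{50 + 8 \left(-8\right)}}{2}\right) + \left(9 + 3\right) 7\right) \left(-421\right) = \left(\left(-3 + \frac{\sqrt{50 - 64}}{2}\right) + 12 \cdot 7\right) \left(-421\right) = \left(\left(-3 + \frac{\sqrt{-14}}{2}\right) + 84\right) \left(-421\right) = \left(\left(-3 + \frac{i \sqrt{14}}{2}\right) + 84\right) \left(-421\right) = \left(81 + \frac{i \sqrt{14}}{2}\right) \left(-421\right) = -34101 - \frac{421 i \sqrt{14}}{2}$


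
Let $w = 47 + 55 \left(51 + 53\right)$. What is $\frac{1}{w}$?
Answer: $\frac{1}{5767} \approx 0.0001734$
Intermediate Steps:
$w = 5767$ ($w = 47 + 55 \cdot 104 = 47 + 5720 = 5767$)
$\frac{1}{w} = \frac{1}{5767}$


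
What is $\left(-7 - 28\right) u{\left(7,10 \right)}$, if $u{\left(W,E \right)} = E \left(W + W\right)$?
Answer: $-4900$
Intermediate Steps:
$u{\left(W,E \right)} = 2 E W$ ($u{\left(W,E \right)} = E 2 W = 2 E W$)
$\left(-7 - 28\right) u{\left(7,10 \right)} = \left(-7 - 28\right) 2 \cdot 10 \cdot 7 = \left(-35\right) 140 = -4900$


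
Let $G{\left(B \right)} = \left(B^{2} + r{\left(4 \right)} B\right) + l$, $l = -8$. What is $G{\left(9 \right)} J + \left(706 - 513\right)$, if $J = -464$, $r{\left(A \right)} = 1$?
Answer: $-37855$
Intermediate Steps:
$G{\left(B \right)} = -8 + B + B^{2}$ ($G{\left(B \right)} = \left(B^{2} + 1 B\right) - 8 = \left(B^{2} + B\right) - 8 = \left(B + B^{2}\right) - 8 = -8 + B + B^{2}$)
$G{\left(9 \right)} J + \left(706 - 513\right) = \left(-8 + 9 + 9^{2}\right) \left(-464\right) + \left(706 - 513\right) = \left(-8 + 9 + 81\right) \left(-464\right) + 193 = 82 \left(-464\right) + 193 = -38048 + 193 = -37855$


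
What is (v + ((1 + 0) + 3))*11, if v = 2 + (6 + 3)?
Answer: 165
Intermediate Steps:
v = 11 (v = 2 + 9 = 11)
(v + ((1 + 0) + 3))*11 = (11 + ((1 + 0) + 3))*11 = (11 + (1 + 3))*11 = (11 + 4)*11 = 15*11 = 165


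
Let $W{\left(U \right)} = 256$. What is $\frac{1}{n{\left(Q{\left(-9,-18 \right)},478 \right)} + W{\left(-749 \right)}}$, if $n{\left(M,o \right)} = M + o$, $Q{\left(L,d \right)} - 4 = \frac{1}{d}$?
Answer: $\frac{18}{13283} \approx 0.0013551$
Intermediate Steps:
$Q{\left(L,d \right)} = 4 + \frac{1}{d}$
$\frac{1}{n{\left(Q{\left(-9,-18 \right)},478 \right)} + W{\left(-749 \right)}} = \frac{1}{\left(\left(4 + \frac{1}{-18}\right) + 478\right) + 256} = \frac{1}{\left(\left(4 - \frac{1}{18}\right) + 478\right) + 256} = \frac{1}{\left(\frac{71}{18} + 478\right) + 256} = \frac{1}{\frac{8675}{18} + 256} = \frac{1}{\frac{13283}{18}} = \frac{18}{13283}$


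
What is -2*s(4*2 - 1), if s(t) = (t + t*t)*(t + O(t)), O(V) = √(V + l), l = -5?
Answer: -784 - 112*√2 ≈ -942.39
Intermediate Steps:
O(V) = √(-5 + V) (O(V) = √(V - 5) = √(-5 + V))
s(t) = (t + t²)*(t + √(-5 + t)) (s(t) = (t + t*t)*(t + √(-5 + t)) = (t + t²)*(t + √(-5 + t)))
-2*s(4*2 - 1) = -2*(4*2 - 1)*((4*2 - 1) + (4*2 - 1)² + √(-5 + (4*2 - 1)) + (4*2 - 1)*√(-5 + (4*2 - 1))) = -2*(8 - 1)*((8 - 1) + (8 - 1)² + √(-5 + (8 - 1)) + (8 - 1)*√(-5 + (8 - 1))) = -14*(7 + 7² + √(-5 + 7) + 7*√(-5 + 7)) = -14*(7 + 49 + √2 + 7*√2) = -14*(56 + 8*√2) = -2*(392 + 56*√2) = -784 - 112*√2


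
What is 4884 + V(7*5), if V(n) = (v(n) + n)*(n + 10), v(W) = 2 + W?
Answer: 8124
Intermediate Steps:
V(n) = (2 + 2*n)*(10 + n) (V(n) = ((2 + n) + n)*(n + 10) = (2 + 2*n)*(10 + n))
4884 + V(7*5) = 4884 + (20 + 2*(7*5)² + 22*(7*5)) = 4884 + (20 + 2*35² + 22*35) = 4884 + (20 + 2*1225 + 770) = 4884 + (20 + 2450 + 770) = 4884 + 3240 = 8124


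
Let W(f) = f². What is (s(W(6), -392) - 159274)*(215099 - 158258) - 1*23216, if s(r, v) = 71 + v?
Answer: -9071562611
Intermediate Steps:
(s(W(6), -392) - 159274)*(215099 - 158258) - 1*23216 = ((71 - 392) - 159274)*(215099 - 158258) - 1*23216 = (-321 - 159274)*56841 - 23216 = -159595*56841 - 23216 = -9071539395 - 23216 = -9071562611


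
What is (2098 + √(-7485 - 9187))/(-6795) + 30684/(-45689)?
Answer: -304353302/310456755 - 4*I*√1042/6795 ≈ -0.98034 - 0.019002*I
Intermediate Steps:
(2098 + √(-7485 - 9187))/(-6795) + 30684/(-45689) = (2098 + √(-16672))*(-1/6795) + 30684*(-1/45689) = (2098 + 4*I*√1042)*(-1/6795) - 30684/45689 = (-2098/6795 - 4*I*√1042/6795) - 30684/45689 = -304353302/310456755 - 4*I*√1042/6795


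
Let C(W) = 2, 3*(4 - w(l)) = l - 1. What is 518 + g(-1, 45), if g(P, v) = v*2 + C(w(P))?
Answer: 610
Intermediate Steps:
w(l) = 13/3 - l/3 (w(l) = 4 - (l - 1)/3 = 4 - (-1 + l)/3 = 4 + (⅓ - l/3) = 13/3 - l/3)
g(P, v) = 2 + 2*v (g(P, v) = v*2 + 2 = 2*v + 2 = 2 + 2*v)
518 + g(-1, 45) = 518 + (2 + 2*45) = 518 + (2 + 90) = 518 + 92 = 610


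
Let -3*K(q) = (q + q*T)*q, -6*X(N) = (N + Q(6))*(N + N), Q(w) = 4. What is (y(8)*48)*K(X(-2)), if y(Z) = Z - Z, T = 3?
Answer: 0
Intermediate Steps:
y(Z) = 0
X(N) = -N*(4 + N)/3 (X(N) = -(N + 4)*(N + N)/6 = -(4 + N)*2*N/6 = -N*(4 + N)/3)
K(q) = -4*q²/3 (K(q) = -(q + q*3)*q/3 = -(q + 3*q)*q/3 = -4*q*q/3 = -4*q²/3)
(y(8)*48)*K(X(-2)) = (0*48)*(-4*4*(4 - 2)²/9/3) = 0*(-4*(-⅓*(-2)*2)²/3) = 0*(-4*(4/3)²/3) = 0*(-4/3*16/9) = 0*(-64/27) = 0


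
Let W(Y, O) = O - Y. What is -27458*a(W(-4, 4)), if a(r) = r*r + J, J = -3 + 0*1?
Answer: -1674938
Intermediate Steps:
J = -3 (J = -3 + 0 = -3)
a(r) = -3 + r² (a(r) = r*r - 3 = r² - 3 = -3 + r²)
-27458*a(W(-4, 4)) = -27458*(-3 + (4 - 1*(-4))²) = -27458*(-3 + (4 + 4)²) = -27458*(-3 + 8²) = -27458*(-3 + 64) = -27458*61 = -1674938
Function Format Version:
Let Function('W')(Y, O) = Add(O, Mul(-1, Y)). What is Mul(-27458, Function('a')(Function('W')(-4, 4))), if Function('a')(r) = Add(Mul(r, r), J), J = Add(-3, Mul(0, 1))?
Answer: -1674938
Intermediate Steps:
J = -3 (J = Add(-3, 0) = -3)
Function('a')(r) = Add(-3, Pow(r, 2)) (Function('a')(r) = Add(Mul(r, r), -3) = Add(Pow(r, 2), -3) = Add(-3, Pow(r, 2)))
Mul(-27458, Function('a')(Function('W')(-4, 4))) = Mul(-27458, Add(-3, Pow(Add(4, Mul(-1, -4)), 2))) = Mul(-27458, Add(-3, Pow(Add(4, 4), 2))) = Mul(-27458, Add(-3, Pow(8, 2))) = Mul(-27458, Add(-3, 64)) = Mul(-27458, 61) = -1674938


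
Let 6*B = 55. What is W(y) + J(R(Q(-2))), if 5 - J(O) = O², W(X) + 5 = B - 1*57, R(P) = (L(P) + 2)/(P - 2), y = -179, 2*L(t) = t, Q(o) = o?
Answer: -2299/48 ≈ -47.896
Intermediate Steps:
B = 55/6 (B = (⅙)*55 = 55/6 ≈ 9.1667)
L(t) = t/2
R(P) = (2 + P/2)/(-2 + P) (R(P) = (P/2 + 2)/(P - 2) = (2 + P/2)/(-2 + P))
W(X) = -317/6 (W(X) = -5 + (55/6 - 1*57) = -5 + (55/6 - 57) = -5 - 287/6 = -317/6)
J(O) = 5 - O²
W(y) + J(R(Q(-2))) = -317/6 + (5 - ((4 - 2)/(2*(-2 - 2)))²) = -317/6 + (5 - ((½)*2/(-4))²) = -317/6 + (5 - ((½)*(-¼)*2)²) = -317/6 + (5 - (-¼)²) = -317/6 + (5 - 1*1/16) = -317/6 + (5 - 1/16) = -317/6 + 79/16 = -2299/48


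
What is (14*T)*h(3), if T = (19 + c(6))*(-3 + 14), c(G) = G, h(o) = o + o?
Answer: 23100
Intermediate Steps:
h(o) = 2*o
T = 275 (T = (19 + 6)*(-3 + 14) = 25*11 = 275)
(14*T)*h(3) = (14*275)*(2*3) = 3850*6 = 23100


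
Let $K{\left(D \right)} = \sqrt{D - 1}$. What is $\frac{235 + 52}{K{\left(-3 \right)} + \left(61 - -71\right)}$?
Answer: $\frac{9471}{4357} - \frac{287 i}{8714} \approx 2.1737 - 0.032936 i$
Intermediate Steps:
$K{\left(D \right)} = \sqrt{-1 + D}$
$\frac{235 + 52}{K{\left(-3 \right)} + \left(61 - -71\right)} = \frac{235 + 52}{\sqrt{-1 - 3} + \left(61 - -71\right)} = \frac{287}{\sqrt{-4} + \left(61 + 71\right)} = \frac{287}{2 i + 132} = \frac{287}{132 + 2 i} = 287 \frac{132 - 2 i}{17428} = \frac{287 \left(132 - 2 i\right)}{17428}$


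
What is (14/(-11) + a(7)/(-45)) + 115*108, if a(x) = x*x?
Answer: 6146731/495 ≈ 12418.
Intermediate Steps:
a(x) = x²
(14/(-11) + a(7)/(-45)) + 115*108 = (14/(-11) + 7²/(-45)) + 115*108 = (14*(-1/11) + 49*(-1/45)) + 12420 = (-14/11 - 49/45) + 12420 = -1169/495 + 12420 = 6146731/495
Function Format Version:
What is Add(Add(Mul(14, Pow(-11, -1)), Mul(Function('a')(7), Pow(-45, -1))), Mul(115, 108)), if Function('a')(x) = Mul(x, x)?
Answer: Rational(6146731, 495) ≈ 12418.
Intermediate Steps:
Function('a')(x) = Pow(x, 2)
Add(Add(Mul(14, Pow(-11, -1)), Mul(Function('a')(7), Pow(-45, -1))), Mul(115, 108)) = Add(Add(Mul(14, Pow(-11, -1)), Mul(Pow(7, 2), Pow(-45, -1))), Mul(115, 108)) = Add(Add(Mul(14, Rational(-1, 11)), Mul(49, Rational(-1, 45))), 12420) = Add(Add(Rational(-14, 11), Rational(-49, 45)), 12420) = Add(Rational(-1169, 495), 12420) = Rational(6146731, 495)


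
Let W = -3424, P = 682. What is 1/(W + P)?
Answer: -1/2742 ≈ -0.00036470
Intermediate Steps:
1/(W + P) = 1/(-3424 + 682) = 1/(-2742) = -1/2742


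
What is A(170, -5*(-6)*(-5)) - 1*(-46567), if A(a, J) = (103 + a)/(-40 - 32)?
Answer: 1117517/24 ≈ 46563.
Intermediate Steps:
A(a, J) = -103/72 - a/72 (A(a, J) = (103 + a)/(-72) = (103 + a)*(-1/72) = -103/72 - a/72)
A(170, -5*(-6)*(-5)) - 1*(-46567) = (-103/72 - 1/72*170) - 1*(-46567) = (-103/72 - 85/36) + 46567 = -91/24 + 46567 = 1117517/24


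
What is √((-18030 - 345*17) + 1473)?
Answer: I*√22422 ≈ 149.74*I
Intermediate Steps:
√((-18030 - 345*17) + 1473) = √((-18030 - 1*5865) + 1473) = √((-18030 - 5865) + 1473) = √(-23895 + 1473) = √(-22422) = I*√22422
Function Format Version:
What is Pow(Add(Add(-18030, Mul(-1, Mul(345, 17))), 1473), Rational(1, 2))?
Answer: Mul(I, Pow(22422, Rational(1, 2))) ≈ Mul(149.74, I)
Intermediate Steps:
Pow(Add(Add(-18030, Mul(-1, Mul(345, 17))), 1473), Rational(1, 2)) = Pow(Add(Add(-18030, Mul(-1, 5865)), 1473), Rational(1, 2)) = Pow(Add(Add(-18030, -5865), 1473), Rational(1, 2)) = Pow(Add(-23895, 1473), Rational(1, 2)) = Pow(-22422, Rational(1, 2)) = Mul(I, Pow(22422, Rational(1, 2)))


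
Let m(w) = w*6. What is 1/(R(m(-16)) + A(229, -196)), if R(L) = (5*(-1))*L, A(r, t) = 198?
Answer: 1/678 ≈ 0.0014749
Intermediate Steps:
m(w) = 6*w
R(L) = -5*L
1/(R(m(-16)) + A(229, -196)) = 1/(-30*(-16) + 198) = 1/(-5*(-96) + 198) = 1/(480 + 198) = 1/678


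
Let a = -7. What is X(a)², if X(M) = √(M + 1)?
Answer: -6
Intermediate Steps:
X(M) = √(1 + M)
X(a)² = (√(1 - 7))² = (√(-6))² = (I*√6)² = -6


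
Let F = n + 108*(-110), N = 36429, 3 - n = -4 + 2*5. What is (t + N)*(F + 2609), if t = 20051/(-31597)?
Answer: -10674624972988/31597 ≈ -3.3784e+8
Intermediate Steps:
n = -3 (n = 3 - (-4 + 2*5) = 3 - (-4 + 10) = 3 - 1*6 = 3 - 6 = -3)
t = -20051/31597 (t = 20051*(-1/31597) = -20051/31597 ≈ -0.63459)
F = -11883 (F = -3 + 108*(-110) = -3 - 11880 = -11883)
(t + N)*(F + 2609) = (-20051/31597 + 36429)*(-11883 + 2609) = (1151027062/31597)*(-9274) = -10674624972988/31597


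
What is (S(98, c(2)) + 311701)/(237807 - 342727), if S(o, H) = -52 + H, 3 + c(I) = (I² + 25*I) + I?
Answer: -155851/52460 ≈ -2.9709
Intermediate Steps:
c(I) = -3 + I² + 26*I (c(I) = -3 + ((I² + 25*I) + I) = -3 + (I² + 26*I) = -3 + I² + 26*I)
(S(98, c(2)) + 311701)/(237807 - 342727) = ((-52 + (-3 + 2² + 26*2)) + 311701)/(237807 - 342727) = ((-52 + (-3 + 4 + 52)) + 311701)/(-104920) = ((-52 + 53) + 311701)*(-1/104920) = (1 + 311701)*(-1/104920) = 311702*(-1/104920) = -155851/52460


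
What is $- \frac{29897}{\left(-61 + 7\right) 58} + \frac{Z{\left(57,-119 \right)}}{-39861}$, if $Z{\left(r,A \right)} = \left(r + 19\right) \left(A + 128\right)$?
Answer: $\frac{132175781}{13871628} \approx 9.5285$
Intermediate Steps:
$Z{\left(r,A \right)} = \left(19 + r\right) \left(128 + A\right)$
$- \frac{29897}{\left(-61 + 7\right) 58} + \frac{Z{\left(57,-119 \right)}}{-39861} = - \frac{29897}{\left(-61 + 7\right) 58} + \frac{2432 + 19 \left(-119\right) + 128 \cdot 57 - 6783}{-39861} = - \frac{29897}{\left(-54\right) 58} + \left(2432 - 2261 + 7296 - 6783\right) \left(- \frac{1}{39861}\right) = - \frac{29897}{-3132} + 684 \left(- \frac{1}{39861}\right) = \left(-29897\right) \left(- \frac{1}{3132}\right) - \frac{76}{4429} = \frac{29897}{3132} - \frac{76}{4429} = \frac{132175781}{13871628}$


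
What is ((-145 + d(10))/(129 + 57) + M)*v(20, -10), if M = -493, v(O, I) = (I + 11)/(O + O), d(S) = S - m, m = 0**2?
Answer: -30611/2480 ≈ -12.343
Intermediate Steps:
m = 0
d(S) = S (d(S) = S - 1*0 = S + 0 = S)
v(O, I) = (11 + I)/(2*O) (v(O, I) = (11 + I)/((2*O)) = (11 + I)*(1/(2*O)) = (11 + I)/(2*O))
((-145 + d(10))/(129 + 57) + M)*v(20, -10) = ((-145 + 10)/(129 + 57) - 493)*((1/2)*(11 - 10)/20) = (-135/186 - 493)*((1/2)*(1/20)*1) = (-135*1/186 - 493)*(1/40) = (-45/62 - 493)*(1/40) = -30611/62*1/40 = -30611/2480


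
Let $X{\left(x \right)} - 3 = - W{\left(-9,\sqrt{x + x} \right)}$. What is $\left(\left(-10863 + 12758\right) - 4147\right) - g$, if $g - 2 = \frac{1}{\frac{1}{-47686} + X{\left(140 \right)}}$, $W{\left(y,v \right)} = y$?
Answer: $- \frac{1289856360}{572231} \approx -2254.1$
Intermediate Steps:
$X{\left(x \right)} = 12$ ($X{\left(x \right)} = 3 - -9 = 3 + 9 = 12$)
$g = \frac{1192148}{572231}$ ($g = 2 + \frac{1}{\frac{1}{-47686} + 12} = 2 + \frac{1}{- \frac{1}{47686} + 12} = 2 + \frac{1}{\frac{572231}{47686}} = 2 + \frac{47686}{572231} = \frac{1192148}{572231} \approx 2.0833$)
$\left(\left(-10863 + 12758\right) - 4147\right) - g = \left(\left(-10863 + 12758\right) - 4147\right) - \frac{1192148}{572231} = \left(1895 - 4147\right) - \frac{1192148}{572231} = -2252 - \frac{1192148}{572231} = - \frac{1289856360}{572231}$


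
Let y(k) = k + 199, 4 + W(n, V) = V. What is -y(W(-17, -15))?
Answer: -180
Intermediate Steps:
W(n, V) = -4 + V
y(k) = 199 + k
-y(W(-17, -15)) = -(199 + (-4 - 15)) = -(199 - 19) = -1*180 = -180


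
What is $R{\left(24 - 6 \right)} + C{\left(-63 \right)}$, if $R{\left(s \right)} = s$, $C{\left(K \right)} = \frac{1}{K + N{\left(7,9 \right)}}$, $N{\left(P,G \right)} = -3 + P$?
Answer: $\frac{1061}{59} \approx 17.983$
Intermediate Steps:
$C{\left(K \right)} = \frac{1}{4 + K}$ ($C{\left(K \right)} = \frac{1}{K + \left(-3 + 7\right)} = \frac{1}{K + 4} = \frac{1}{4 + K}$)
$R{\left(24 - 6 \right)} + C{\left(-63 \right)} = \left(24 - 6\right) + \frac{1}{4 - 63} = \left(24 - 6\right) + \frac{1}{-59} = 18 - \frac{1}{59} = \frac{1061}{59}$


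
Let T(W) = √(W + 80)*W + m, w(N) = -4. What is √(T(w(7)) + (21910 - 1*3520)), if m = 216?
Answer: √(18606 - 8*√19) ≈ 136.28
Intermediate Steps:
T(W) = 216 + W*√(80 + W) (T(W) = √(W + 80)*W + 216 = √(80 + W)*W + 216 = W*√(80 + W) + 216 = 216 + W*√(80 + W))
√(T(w(7)) + (21910 - 1*3520)) = √((216 - 4*√(80 - 4)) + (21910 - 1*3520)) = √((216 - 8*√19) + (21910 - 3520)) = √((216 - 8*√19) + 18390) = √(18606 - 8*√19)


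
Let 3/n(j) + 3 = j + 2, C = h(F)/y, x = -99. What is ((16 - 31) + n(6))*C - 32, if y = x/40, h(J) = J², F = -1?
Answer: -288/11 ≈ -26.182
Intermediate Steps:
y = -99/40 ≈ -2.4750
C = -40/99 (C = (-1)²/(-99/40) = 1*(-40/99) = -40/99 ≈ -0.40404)
n(j) = 3/(-1 + j) (n(j) = 3/(-3 + (j + 2)) = 3/(-3 + (2 + j)) = 3/(-1 + j))
((16 - 31) + n(6))*C - 32 = ((16 - 31) + 3/(-1 + 6))*(-40/99) - 32 = (-15 + 3/5)*(-40/99) - 32 = (-15 + 3*(⅕))*(-40/99) - 32 = (-15 + ⅗)*(-40/99) - 32 = -72/5*(-40/99) - 32 = 64/11 - 32 = -288/11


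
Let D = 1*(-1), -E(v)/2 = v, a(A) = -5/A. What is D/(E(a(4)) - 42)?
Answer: 2/79 ≈ 0.025316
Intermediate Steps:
E(v) = -2*v
D = -1
D/(E(a(4)) - 42) = -1/(-(-10)/4 - 42) = -1/(-2*(-5/4) - 42) = -1/(5/2 - 42) = -1/(-79/2) = -2/79*(-1) = 2/79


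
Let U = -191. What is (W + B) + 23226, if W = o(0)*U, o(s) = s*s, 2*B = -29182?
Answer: 8635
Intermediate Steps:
B = -14591 (B = (½)*(-29182) = -14591)
o(s) = s²
W = 0 (W = 0²*(-191) = 0*(-191) = 0)
(W + B) + 23226 = (0 - 14591) + 23226 = -14591 + 23226 = 8635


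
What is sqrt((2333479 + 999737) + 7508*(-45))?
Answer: 26*sqrt(4431) ≈ 1730.7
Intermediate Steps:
sqrt((2333479 + 999737) + 7508*(-45)) = sqrt(3333216 - 337860) = sqrt(2995356) = 26*sqrt(4431)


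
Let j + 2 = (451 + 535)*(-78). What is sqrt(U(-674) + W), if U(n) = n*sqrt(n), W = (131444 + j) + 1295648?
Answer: sqrt(1350182 - 674*I*sqrt(674)) ≈ 1162.0 - 7.529*I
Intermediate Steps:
j = -76910 (j = -2 + (451 + 535)*(-78) = -2 + 986*(-78) = -2 - 76908 = -76910)
W = 1350182 (W = (131444 - 76910) + 1295648 = 54534 + 1295648 = 1350182)
U(n) = n**(3/2)
sqrt(U(-674) + W) = sqrt((-674)**(3/2) + 1350182) = sqrt(-674*I*sqrt(674) + 1350182) = sqrt(1350182 - 674*I*sqrt(674))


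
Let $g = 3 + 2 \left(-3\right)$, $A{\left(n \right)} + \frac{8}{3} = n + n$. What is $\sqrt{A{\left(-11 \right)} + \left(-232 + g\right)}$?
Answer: $\frac{i \sqrt{2337}}{3} \approx 16.114 i$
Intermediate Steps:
$A{\left(n \right)} = - \frac{8}{3} + 2 n$ ($A{\left(n \right)} = - \frac{8}{3} + \left(n + n\right) = - \frac{8}{3} + 2 n$)
$g = -3$ ($g = 3 - 6 = -3$)
$\sqrt{A{\left(-11 \right)} + \left(-232 + g\right)} = \sqrt{\left(- \frac{8}{3} + 2 \left(-11\right)\right) - 235} = \sqrt{\left(- \frac{8}{3} - 22\right) - 235} = \sqrt{- \frac{74}{3} - 235} = \sqrt{- \frac{779}{3}} = \frac{i \sqrt{2337}}{3}$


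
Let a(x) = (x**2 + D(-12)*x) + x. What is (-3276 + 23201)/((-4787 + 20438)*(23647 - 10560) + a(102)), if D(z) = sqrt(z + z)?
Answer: 272089348285/2797162387205343 - 270980*I*sqrt(6)/2797162387205343 ≈ 9.7273e-5 - 2.373e-10*I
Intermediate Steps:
D(z) = sqrt(2)*sqrt(z) (D(z) = sqrt(2*z) = sqrt(2)*sqrt(z))
a(x) = x + x**2 + 2*I*x*sqrt(6) (a(x) = (x**2 + (sqrt(2)*sqrt(-12))*x) + x = (x**2 + (sqrt(2)*(2*I*sqrt(3)))*x) + x = (x**2 + (2*I*sqrt(6))*x) + x = (x**2 + 2*I*x*sqrt(6)) + x = x + x**2 + 2*I*x*sqrt(6))
(-3276 + 23201)/((-4787 + 20438)*(23647 - 10560) + a(102)) = (-3276 + 23201)/((-4787 + 20438)*(23647 - 10560) + 102*(1 + 102 + 2*I*sqrt(6))) = 19925/(15651*13087 + 102*(103 + 2*I*sqrt(6))) = 19925/(204824637 + (10506 + 204*I*sqrt(6))) = 19925/(204835143 + 204*I*sqrt(6))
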